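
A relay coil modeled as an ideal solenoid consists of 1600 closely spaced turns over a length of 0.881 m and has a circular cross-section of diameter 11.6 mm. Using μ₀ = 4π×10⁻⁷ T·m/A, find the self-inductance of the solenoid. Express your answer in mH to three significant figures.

L ≈ 0.386 mH

A = π(d/2)² = π(5.800×10^-3 m)² = 1.057×10^-4 m².
For a long solenoid, L = μ₀N²A/ℓ.
L = (4π×10⁻⁷)(1600)²(1.057×10^-4)/(0.881 m) = 3.859×10^-4 H.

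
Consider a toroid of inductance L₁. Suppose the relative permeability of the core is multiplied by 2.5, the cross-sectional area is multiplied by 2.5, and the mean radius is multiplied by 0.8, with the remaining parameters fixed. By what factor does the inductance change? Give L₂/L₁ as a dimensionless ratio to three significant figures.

L₂/L₁ = 7.81

For a toroid, L ∝ μᵣN²A/R.
L₂/L₁ = (2.5) × (2.5) × (0.8)^-1 = 7.81.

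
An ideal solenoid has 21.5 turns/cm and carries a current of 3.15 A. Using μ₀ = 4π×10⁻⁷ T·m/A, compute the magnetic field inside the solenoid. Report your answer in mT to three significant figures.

Inside a long solenoid, B = μ₀nI.
B = (4π×10⁻⁷)(2.150×10^3 m⁻¹)(3.15 A) = 8.511×10^-3 T.

B ≈ 8.51 mT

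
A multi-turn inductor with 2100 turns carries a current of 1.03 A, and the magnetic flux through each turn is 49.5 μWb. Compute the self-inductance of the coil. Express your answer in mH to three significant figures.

L ≈ 101 mH

Self-inductance is defined by L = NΦ_B/I (flux linkage over current).
L = (2100)(4.950×10^-5 Wb)/(1.03 A) = 0.1009 H.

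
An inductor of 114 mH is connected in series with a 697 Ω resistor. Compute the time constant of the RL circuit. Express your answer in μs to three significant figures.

τ ≈ 164 μs

τ = L/R = (0.114 H)/(697 Ω) = 1.636×10^-4 s.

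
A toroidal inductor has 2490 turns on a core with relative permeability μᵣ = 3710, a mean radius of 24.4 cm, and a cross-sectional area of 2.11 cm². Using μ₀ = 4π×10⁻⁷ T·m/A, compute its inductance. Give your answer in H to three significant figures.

For a thin toroid, L = μ₀μᵣN²A/(2πR).
L = (4π×10⁻⁷)(3710)(2490)²(2.110×10^-4) / (2π×0.244 m) = 3.978 H.

L ≈ 3.98 H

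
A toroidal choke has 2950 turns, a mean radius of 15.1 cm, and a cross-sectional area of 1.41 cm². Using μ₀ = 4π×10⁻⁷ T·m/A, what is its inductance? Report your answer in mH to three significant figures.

For a thin toroid, L = μ₀N²A/(2πR).
L = (4π×10⁻⁷)(2950)²(1.410×10^-4) / (2π×0.151 m) = 1.625×10^-3 H.

L ≈ 1.63 mH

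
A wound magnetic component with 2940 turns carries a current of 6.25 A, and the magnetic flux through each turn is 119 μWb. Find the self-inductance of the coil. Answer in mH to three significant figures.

L ≈ 56.0 mH

Self-inductance is defined by L = NΦ_B/I (flux linkage over current).
L = (2940)(1.190×10^-4 Wb)/(6.25 A) = 5.598×10^-2 H.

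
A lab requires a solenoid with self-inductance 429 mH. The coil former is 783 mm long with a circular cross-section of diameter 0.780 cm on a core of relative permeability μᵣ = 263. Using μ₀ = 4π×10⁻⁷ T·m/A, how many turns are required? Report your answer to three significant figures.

A = π(d/2)² = π(3.900×10^-3 m)² = 4.778×10^-5 m².
From L = μ₀μᵣN²A/ℓ, N = √(Lℓ / (μ₀μᵣA)).
N = √[(0.429)(0.783) / ((4π×10⁻⁷)(263)×4.778×10^-5)] = √(2.127×10^7) ≈ 4612.0.

N ≈ 4610 turns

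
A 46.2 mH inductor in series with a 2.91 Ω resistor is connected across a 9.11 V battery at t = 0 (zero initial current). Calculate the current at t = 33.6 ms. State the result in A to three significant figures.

I ≈ 2.75 A

τ = L/R = 4.620×10^-2/2.91 = 1.588×10^-2 s; final current I_∞ = ε/R = 9.11/2.91 = 3.131 A.
I(t) = I_∞(1 − e^(−t/τ)) with t/τ = 2.116.
I = (3.131)(1 − e^(−2.116)) = 2.753 A.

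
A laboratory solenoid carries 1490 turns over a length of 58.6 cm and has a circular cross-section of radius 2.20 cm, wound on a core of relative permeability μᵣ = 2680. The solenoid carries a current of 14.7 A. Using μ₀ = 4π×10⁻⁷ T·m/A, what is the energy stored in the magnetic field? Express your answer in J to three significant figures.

U ≈ 2100 J

A = πr² = π(2.200×10^-2 m)² = 1.521×10^-3 m².
L = μ₀μᵣN²A/ℓ = (4π×10⁻⁷)(2680)(1490)²(1.521×10^-3)/(0.586) = 19.4 H.
U = ½LI² = ½(19.4)(14.7)² = 2.096×10^3 J.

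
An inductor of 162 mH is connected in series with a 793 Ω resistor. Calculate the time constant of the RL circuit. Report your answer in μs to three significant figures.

τ ≈ 204 μs

τ = L/R = (0.162 H)/(793 Ω) = 2.043×10^-4 s.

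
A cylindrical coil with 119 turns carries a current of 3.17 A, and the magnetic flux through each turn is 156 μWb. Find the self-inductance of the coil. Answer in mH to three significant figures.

L ≈ 5.86 mH

Self-inductance is defined by L = NΦ_B/I (flux linkage over current).
L = (119)(1.560×10^-4 Wb)/(3.17 A) = 5.856×10^-3 H.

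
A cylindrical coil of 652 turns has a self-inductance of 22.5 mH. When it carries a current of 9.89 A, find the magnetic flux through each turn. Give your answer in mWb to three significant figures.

From L = NΦ_B/I, the flux per turn is Φ_B = LI/N.
Φ_B = (2.250×10^-2 H)(9.89 A)/652 = 3.413×10^-4 Wb.

Φ_B ≈ 0.341 mWb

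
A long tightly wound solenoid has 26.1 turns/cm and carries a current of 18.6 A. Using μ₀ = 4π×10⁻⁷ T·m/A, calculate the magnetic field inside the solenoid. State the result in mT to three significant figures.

Inside a long solenoid, B = μ₀nI.
B = (4π×10⁻⁷)(2.610×10^3 m⁻¹)(18.6 A) = 6.100×10^-2 T.

B ≈ 61.0 mT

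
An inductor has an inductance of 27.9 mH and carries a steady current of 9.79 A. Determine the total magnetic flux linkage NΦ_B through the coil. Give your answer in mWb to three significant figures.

From L = NΦ_B/I, the flux linkage is NΦ_B = LI.
NΦ_B = (2.790×10^-2 H)(9.79 A) = 0.2731 Wb.

NΦ_B ≈ 273 mWb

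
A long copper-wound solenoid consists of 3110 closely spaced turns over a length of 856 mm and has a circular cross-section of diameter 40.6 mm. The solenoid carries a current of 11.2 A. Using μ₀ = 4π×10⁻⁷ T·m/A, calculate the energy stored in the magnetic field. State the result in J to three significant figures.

U ≈ 1.15 J

A = π(d/2)² = π(2.030×10^-2 m)² = 1.2946×10^-3 m².
L = μ₀N²A/ℓ = (4π×10⁻⁷)(3110)²(1.2946×10^-3)/(0.856) = 1.838×10^-2 H.
U = ½LI² = ½(1.838×10^-2)(11.2)² = 1.153 J.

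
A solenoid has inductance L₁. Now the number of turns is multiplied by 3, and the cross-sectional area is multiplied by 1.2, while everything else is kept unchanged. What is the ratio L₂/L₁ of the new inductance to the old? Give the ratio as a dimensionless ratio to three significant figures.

For a solenoid, L ∝ μᵣN²A/ℓ.
L₂/L₁ = (3)^2 × (1.2) = 10.8.

L₂/L₁ = 10.8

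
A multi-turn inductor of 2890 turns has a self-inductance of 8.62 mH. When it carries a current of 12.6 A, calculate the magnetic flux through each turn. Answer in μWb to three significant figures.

Φ_B ≈ 37.6 μWb

From L = NΦ_B/I, the flux per turn is Φ_B = LI/N.
Φ_B = (8.620×10^-3 H)(12.6 A)/2890 = 3.758×10^-5 Wb.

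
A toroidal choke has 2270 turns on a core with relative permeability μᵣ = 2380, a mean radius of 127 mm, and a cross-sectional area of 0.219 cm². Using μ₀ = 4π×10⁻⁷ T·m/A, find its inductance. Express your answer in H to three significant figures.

For a thin toroid, L = μ₀μᵣN²A/(2πR).
L = (4π×10⁻⁷)(2380)(2270)²(2.190×10^-5) / (2π×0.127 m) = 0.423 H.

L ≈ 0.423 H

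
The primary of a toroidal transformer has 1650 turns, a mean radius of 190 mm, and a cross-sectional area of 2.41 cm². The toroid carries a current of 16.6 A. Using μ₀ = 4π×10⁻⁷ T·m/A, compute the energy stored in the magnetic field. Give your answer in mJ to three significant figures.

L = μ₀N²A/(2πR) = (4π×10⁻⁷)(1650)²(2.410×10^-4)/(2π×0.19) = 6.907×10^-4 H.
U = ½LI² = ½(6.907×10^-4)(16.6)² = 9.516×10^-2 J.

U ≈ 95.2 mJ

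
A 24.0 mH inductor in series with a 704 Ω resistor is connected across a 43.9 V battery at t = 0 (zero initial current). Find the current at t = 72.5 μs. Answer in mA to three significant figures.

τ = L/R = 2.400×10^-2/704 = 3.409×10^-5 s; final current I_∞ = ε/R = 43.9/704 = 6.236×10^-2 A.
I(t) = I_∞(1 − e^(−t/τ)) with t/τ = 2.127.
I = (6.236×10^-2)(1 − e^(−2.127)) = 5.492×10^-2 A.

I ≈ 54.9 mA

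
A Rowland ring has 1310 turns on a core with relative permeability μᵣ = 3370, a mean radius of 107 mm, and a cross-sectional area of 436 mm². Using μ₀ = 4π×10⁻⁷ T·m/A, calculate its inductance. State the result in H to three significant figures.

L ≈ 4.71 H

For a thin toroid, L = μ₀μᵣN²A/(2πR).
L = (4π×10⁻⁷)(3370)(1310)²(4.360×10^-4) / (2π×0.107 m) = 4.713 H.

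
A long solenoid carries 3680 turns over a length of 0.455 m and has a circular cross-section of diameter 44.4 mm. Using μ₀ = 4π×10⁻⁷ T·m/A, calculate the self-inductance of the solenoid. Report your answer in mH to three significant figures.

A = π(d/2)² = π(2.220×10^-2 m)² = 1.548×10^-3 m².
For a long solenoid, L = μ₀N²A/ℓ.
L = (4π×10⁻⁷)(3680)²(1.548×10^-3)/(0.455 m) = 5.791×10^-2 H.

L ≈ 57.9 mH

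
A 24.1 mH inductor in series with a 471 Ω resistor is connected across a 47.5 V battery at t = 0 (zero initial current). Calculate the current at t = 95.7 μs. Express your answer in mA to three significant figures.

I ≈ 85.3 mA

τ = L/R = 2.410×10^-2/471 = 5.117×10^-5 s; final current I_∞ = ε/R = 47.5/471 = 0.1008 A.
I(t) = I_∞(1 − e^(−t/τ)) with t/τ = 1.870.
I = (0.1008)(1 − e^(−1.870)) = 8.531×10^-2 A.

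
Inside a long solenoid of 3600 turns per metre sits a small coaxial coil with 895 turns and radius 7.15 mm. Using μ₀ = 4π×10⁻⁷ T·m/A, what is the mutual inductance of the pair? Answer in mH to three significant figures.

M ≈ 0.650 mH

The outer solenoid produces a uniform field B₁ = μ₀n₁I₁ across the inner coil,
so the flux linkage is N₂Φ = N₂B₁A₂ = μ₀n₁N₂A₂·I₁, giving M = μ₀n₁N₂A₂.
A₂ = πr² = π(7.150×10^-3 m)² = 1.606×10^-4 m².
M = (4π×10⁻⁷)(3600)(895)(1.606×10^-4) = 6.503×10^-4 H.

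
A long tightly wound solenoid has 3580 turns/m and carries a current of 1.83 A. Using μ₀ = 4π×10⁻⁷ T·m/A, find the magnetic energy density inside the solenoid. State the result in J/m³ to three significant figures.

B = μ₀nI = (4π×10⁻⁷)(3.580×10^3)(1.83) = 8.233×10^-3 T.
u = B²/(2μ₀) = (8.233×10^-3)²/(2×4π×10⁻⁷) = 26.97 J/m³.

u ≈ 27.0 J/m³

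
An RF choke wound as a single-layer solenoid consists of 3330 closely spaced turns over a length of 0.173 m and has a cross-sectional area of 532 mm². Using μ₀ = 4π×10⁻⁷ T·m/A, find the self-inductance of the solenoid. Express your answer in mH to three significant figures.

L ≈ 42.9 mH

A = 532 mm² = 5.320×10^-4 m².
For a long solenoid, L = μ₀N²A/ℓ.
L = (4π×10⁻⁷)(3330)²(5.320×10^-4)/(0.173 m) = 4.285×10^-2 H.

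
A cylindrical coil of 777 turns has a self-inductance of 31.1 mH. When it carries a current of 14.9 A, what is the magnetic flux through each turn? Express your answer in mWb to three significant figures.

From L = NΦ_B/I, the flux per turn is Φ_B = LI/N.
Φ_B = (3.110×10^-2 H)(14.9 A)/777 = 5.964×10^-4 Wb.

Φ_B ≈ 0.596 mWb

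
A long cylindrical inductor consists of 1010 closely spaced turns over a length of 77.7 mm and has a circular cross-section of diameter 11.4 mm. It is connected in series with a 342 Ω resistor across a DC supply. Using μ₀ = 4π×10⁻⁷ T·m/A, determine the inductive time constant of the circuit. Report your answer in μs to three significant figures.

τ ≈ 4.92 μs

A = π(d/2)² = π(5.700×10^-3 m)² = 1.021×10^-4 m².
L = μ₀N²A/ℓ = (4π×10⁻⁷)(1010)²(1.021×10^-4)/(7.770×10^-2) = 1.684×10^-3 H.
τ = L/R = (1.684×10^-3)/(342) = 4.924×10^-6 s.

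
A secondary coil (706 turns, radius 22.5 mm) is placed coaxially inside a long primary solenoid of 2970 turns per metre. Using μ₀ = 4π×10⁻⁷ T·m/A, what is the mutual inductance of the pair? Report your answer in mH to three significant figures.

The outer solenoid produces a uniform field B₁ = μ₀n₁I₁ across the inner coil,
so the flux linkage is N₂Φ = N₂B₁A₂ = μ₀n₁N₂A₂·I₁, giving M = μ₀n₁N₂A₂.
A₂ = πr² = π(2.250×10^-2 m)² = 1.590×10^-3 m².
M = (4π×10⁻⁷)(2970)(706)(1.590×10^-3) = 4.191×10^-3 H.

M ≈ 4.19 mH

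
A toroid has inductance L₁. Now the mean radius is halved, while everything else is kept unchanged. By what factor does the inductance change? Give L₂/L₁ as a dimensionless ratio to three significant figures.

For a toroid, L ∝ μᵣN²A/R.
L₂/L₁ = (0.5)^-1 = 2.00.

L₂/L₁ = 2.00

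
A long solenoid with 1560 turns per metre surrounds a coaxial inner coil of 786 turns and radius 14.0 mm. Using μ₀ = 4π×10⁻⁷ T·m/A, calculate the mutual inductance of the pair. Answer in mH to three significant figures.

The outer solenoid produces a uniform field B₁ = μ₀n₁I₁ across the inner coil,
so the flux linkage is N₂Φ = N₂B₁A₂ = μ₀n₁N₂A₂·I₁, giving M = μ₀n₁N₂A₂.
A₂ = πr² = π(1.400×10^-2 m)² = 6.158×10^-4 m².
M = (4π×10⁻⁷)(1560)(786)(6.158×10^-4) = 9.488×10^-4 H.

M ≈ 0.949 mH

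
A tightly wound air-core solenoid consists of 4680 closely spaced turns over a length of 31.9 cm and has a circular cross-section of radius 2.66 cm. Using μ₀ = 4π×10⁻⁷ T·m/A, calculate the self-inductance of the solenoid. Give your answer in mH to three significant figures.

L ≈ 192 mH

A = πr² = π(2.660×10^-2 m)² = 2.223×10^-3 m².
For a long solenoid, L = μ₀N²A/ℓ.
L = (4π×10⁻⁷)(4680)²(2.223×10^-3)/(0.319 m) = 0.1918 H.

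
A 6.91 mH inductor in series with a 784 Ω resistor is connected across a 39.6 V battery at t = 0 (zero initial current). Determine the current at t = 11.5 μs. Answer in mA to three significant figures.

I ≈ 36.8 mA

τ = L/R = 6.910×10^-3/784 = 8.814×10^-6 s; final current I_∞ = ε/R = 39.6/784 = 5.051×10^-2 A.
I(t) = I_∞(1 − e^(−t/τ)) with t/τ = 1.305.
I = (5.051×10^-2)(1 − e^(−1.305)) = 3.681×10^-2 A.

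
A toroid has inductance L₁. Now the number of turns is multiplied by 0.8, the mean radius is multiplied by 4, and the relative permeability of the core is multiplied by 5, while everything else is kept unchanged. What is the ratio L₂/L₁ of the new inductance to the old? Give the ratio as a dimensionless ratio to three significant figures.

For a toroid, L ∝ μᵣN²A/R.
L₂/L₁ = (0.8)^2 × (4)^-1 × (5) = 0.800.

L₂/L₁ = 0.800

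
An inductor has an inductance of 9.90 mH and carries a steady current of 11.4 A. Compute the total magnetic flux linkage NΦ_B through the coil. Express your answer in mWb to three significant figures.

From L = NΦ_B/I, the flux linkage is NΦ_B = LI.
NΦ_B = (9.900×10^-3 H)(11.4 A) = 0.1129 Wb.

NΦ_B ≈ 113 mWb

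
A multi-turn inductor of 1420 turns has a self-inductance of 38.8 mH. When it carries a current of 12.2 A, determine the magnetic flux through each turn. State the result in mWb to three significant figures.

From L = NΦ_B/I, the flux per turn is Φ_B = LI/N.
Φ_B = (3.880×10^-2 H)(12.2 A)/1420 = 3.334×10^-4 Wb.

Φ_B ≈ 0.333 mWb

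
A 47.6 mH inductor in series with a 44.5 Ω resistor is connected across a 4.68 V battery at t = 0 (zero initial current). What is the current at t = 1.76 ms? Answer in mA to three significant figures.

I ≈ 84.9 mA

τ = L/R = 4.760×10^-2/44.5 = 1.070×10^-3 s; final current I_∞ = ε/R = 4.68/44.5 = 0.1052 A.
I(t) = I_∞(1 − e^(−t/τ)) with t/τ = 1.645.
I = (0.1052)(1 − e^(−1.645)) = 8.488×10^-2 A.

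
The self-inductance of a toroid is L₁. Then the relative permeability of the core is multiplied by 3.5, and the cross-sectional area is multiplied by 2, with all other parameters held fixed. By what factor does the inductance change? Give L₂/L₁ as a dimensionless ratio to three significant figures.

For a toroid, L ∝ μᵣN²A/R.
L₂/L₁ = (3.5) × (2) = 7.00.

L₂/L₁ = 7.00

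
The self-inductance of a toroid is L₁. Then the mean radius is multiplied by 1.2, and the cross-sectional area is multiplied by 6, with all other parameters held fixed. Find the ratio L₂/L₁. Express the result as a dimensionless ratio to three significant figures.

For a toroid, L ∝ μᵣN²A/R.
L₂/L₁ = (1.2)^-1 × (6) = 5.00.

L₂/L₁ = 5.00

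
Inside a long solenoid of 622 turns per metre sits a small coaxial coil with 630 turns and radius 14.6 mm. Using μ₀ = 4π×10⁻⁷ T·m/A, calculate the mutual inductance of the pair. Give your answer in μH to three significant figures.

The outer solenoid produces a uniform field B₁ = μ₀n₁I₁ across the inner coil,
so the flux linkage is N₂Φ = N₂B₁A₂ = μ₀n₁N₂A₂·I₁, giving M = μ₀n₁N₂A₂.
A₂ = πr² = π(1.460×10^-2 m)² = 6.697×10^-4 m².
M = (4π×10⁻⁷)(622)(630)(6.697×10^-4) = 3.298×10^-4 H.

M ≈ 330 μH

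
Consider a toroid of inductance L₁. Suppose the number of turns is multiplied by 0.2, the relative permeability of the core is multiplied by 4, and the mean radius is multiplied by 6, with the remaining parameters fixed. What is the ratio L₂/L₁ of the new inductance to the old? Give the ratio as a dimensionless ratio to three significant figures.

For a toroid, L ∝ μᵣN²A/R.
L₂/L₁ = (0.2)^2 × (4) × (6)^-1 = 0.0267.

L₂/L₁ = 0.0267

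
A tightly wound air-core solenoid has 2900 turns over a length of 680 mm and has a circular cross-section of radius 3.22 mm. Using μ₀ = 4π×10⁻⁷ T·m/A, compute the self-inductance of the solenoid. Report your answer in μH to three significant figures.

L ≈ 506 μH

A = πr² = π(3.220×10^-3 m)² = 3.257×10^-5 m².
For a long solenoid, L = μ₀N²A/ℓ.
L = (4π×10⁻⁷)(2900)²(3.257×10^-5)/(0.68 m) = 5.062×10^-4 H.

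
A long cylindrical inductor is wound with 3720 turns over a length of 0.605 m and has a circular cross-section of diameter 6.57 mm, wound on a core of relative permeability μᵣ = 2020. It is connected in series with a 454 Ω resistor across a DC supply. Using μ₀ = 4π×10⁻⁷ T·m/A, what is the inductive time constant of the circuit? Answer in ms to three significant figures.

A = π(d/2)² = π(3.285×10^-3 m)² = 3.390×10^-5 m².
L = μ₀μᵣN²A/ℓ = (4π×10⁻⁷)(2020)(3720)²(3.390×10^-5)/(0.605) = 1.968 H.
τ = L/R = (1.968)/(454) = 4.336×10^-3 s.

τ ≈ 4.34 ms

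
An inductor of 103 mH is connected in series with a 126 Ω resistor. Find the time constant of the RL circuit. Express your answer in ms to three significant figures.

τ ≈ 0.817 ms

τ = L/R = (0.103 H)/(126 Ω) = 8.1746×10^-4 s.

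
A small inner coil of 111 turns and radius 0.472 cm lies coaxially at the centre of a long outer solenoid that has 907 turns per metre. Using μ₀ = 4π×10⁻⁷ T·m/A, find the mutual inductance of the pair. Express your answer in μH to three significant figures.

M ≈ 8.85 μH

The outer solenoid produces a uniform field B₁ = μ₀n₁I₁ across the inner coil,
so the flux linkage is N₂Φ = N₂B₁A₂ = μ₀n₁N₂A₂·I₁, giving M = μ₀n₁N₂A₂.
A₂ = πr² = π(4.720×10^-3 m)² = 6.999×10^-5 m².
M = (4π×10⁻⁷)(907)(111)(6.999×10^-5) = 8.8547×10^-6 H.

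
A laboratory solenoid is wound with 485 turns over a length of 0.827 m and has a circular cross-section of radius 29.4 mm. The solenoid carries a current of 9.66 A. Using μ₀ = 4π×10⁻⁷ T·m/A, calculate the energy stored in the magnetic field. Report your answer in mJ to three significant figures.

U ≈ 45.3 mJ

A = πr² = π(2.940×10^-2 m)² = 2.715×10^-3 m².
L = μ₀N²A/ℓ = (4π×10⁻⁷)(485)²(2.715×10^-3)/(0.827) = 9.706×10^-4 H.
U = ½LI² = ½(9.706×10^-4)(9.66)² = 4.529×10^-2 J.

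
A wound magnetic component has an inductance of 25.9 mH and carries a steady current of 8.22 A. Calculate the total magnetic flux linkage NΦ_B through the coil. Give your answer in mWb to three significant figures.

From L = NΦ_B/I, the flux linkage is NΦ_B = LI.
NΦ_B = (2.590×10^-2 H)(8.22 A) = 0.2129 Wb.

NΦ_B ≈ 213 mWb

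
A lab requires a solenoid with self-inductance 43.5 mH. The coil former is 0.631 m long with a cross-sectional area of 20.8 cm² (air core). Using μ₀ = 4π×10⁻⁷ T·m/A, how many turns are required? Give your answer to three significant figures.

A = 20.8 cm² = 2.080×10^-3 m².
From L = μ₀N²A/ℓ, N = √(Lℓ / (μ₀A)).
N = √[(4.350×10^-2)(0.631) / ((4π×10⁻⁷)×2.080×10^-3)] = √(1.050×10^7) ≈ 3240.6.

N ≈ 3240 turns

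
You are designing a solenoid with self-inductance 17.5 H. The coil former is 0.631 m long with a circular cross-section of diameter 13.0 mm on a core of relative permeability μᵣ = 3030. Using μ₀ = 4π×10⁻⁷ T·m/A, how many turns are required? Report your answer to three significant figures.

N ≈ 4670 turns

A = π(d/2)² = π(6.500×10^-3 m)² = 1.327×10^-4 m².
From L = μ₀μᵣN²A/ℓ, N = √(Lℓ / (μ₀μᵣA)).
N = √[(17.5)(0.631) / ((4π×10⁻⁷)(3030)×1.327×10^-4)] = √(2.1849×10^7) ≈ 4674.3.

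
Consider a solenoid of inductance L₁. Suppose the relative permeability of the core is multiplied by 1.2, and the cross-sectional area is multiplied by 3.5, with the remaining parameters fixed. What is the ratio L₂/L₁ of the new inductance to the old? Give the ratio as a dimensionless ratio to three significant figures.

For a solenoid, L ∝ μᵣN²A/ℓ.
L₂/L₁ = (1.2) × (3.5) = 4.20.

L₂/L₁ = 4.20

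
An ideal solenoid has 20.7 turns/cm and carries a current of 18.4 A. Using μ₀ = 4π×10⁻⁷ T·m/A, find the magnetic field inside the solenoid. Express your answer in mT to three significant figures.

B ≈ 47.9 mT

Inside a long solenoid, B = μ₀nI.
B = (4π×10⁻⁷)(2.070×10^3 m⁻¹)(18.4 A) = 4.786×10^-2 T.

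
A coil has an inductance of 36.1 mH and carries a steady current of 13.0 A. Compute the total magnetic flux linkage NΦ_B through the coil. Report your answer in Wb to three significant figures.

From L = NΦ_B/I, the flux linkage is NΦ_B = LI.
NΦ_B = (3.610×10^-2 H)(13.0 A) = 0.4693 Wb.

NΦ_B ≈ 0.469 Wb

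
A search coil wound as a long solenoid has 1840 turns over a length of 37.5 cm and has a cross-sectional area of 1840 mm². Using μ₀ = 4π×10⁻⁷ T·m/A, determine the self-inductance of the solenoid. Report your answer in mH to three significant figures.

L ≈ 20.9 mH

A = 1840 mm² = 1.840×10^-3 m².
For a long solenoid, L = μ₀N²A/ℓ.
L = (4π×10⁻⁷)(1840)²(1.840×10^-3)/(0.375 m) = 2.088×10^-2 H.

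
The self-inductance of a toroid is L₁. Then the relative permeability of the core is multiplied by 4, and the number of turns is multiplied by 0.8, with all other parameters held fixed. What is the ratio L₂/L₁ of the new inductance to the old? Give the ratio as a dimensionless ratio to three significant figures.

L₂/L₁ = 2.56

For a toroid, L ∝ μᵣN²A/R.
L₂/L₁ = (4) × (0.8)^2 = 2.56.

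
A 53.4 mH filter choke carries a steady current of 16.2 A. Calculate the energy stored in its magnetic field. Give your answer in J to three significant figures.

Stored magnetic energy: U = ½LI².
U = ½(5.340×10^-2 H)(16.2 A)² = 7.007 J.

U ≈ 7.01 J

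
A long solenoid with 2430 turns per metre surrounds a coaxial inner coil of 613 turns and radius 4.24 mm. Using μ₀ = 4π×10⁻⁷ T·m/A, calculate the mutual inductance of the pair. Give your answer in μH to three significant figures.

M ≈ 106 μH

The outer solenoid produces a uniform field B₁ = μ₀n₁I₁ across the inner coil,
so the flux linkage is N₂Φ = N₂B₁A₂ = μ₀n₁N₂A₂·I₁, giving M = μ₀n₁N₂A₂.
A₂ = πr² = π(4.240×10^-3 m)² = 5.648×10^-5 m².
M = (4π×10⁻⁷)(2430)(613)(5.648×10^-5) = 1.057×10^-4 H.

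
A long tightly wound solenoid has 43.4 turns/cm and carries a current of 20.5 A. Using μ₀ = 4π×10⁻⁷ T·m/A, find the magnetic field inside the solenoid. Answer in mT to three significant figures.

Inside a long solenoid, B = μ₀nI.
B = (4π×10⁻⁷)(4.340×10^3 m⁻¹)(20.5 A) = 0.1118 T.

B ≈ 112 mT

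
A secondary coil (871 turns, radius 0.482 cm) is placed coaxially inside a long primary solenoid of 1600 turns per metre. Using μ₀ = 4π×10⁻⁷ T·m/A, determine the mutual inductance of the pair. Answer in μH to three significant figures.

M ≈ 128 μH

The outer solenoid produces a uniform field B₁ = μ₀n₁I₁ across the inner coil,
so the flux linkage is N₂Φ = N₂B₁A₂ = μ₀n₁N₂A₂·I₁, giving M = μ₀n₁N₂A₂.
A₂ = πr² = π(4.820×10^-3 m)² = 7.299×10^-5 m².
M = (4π×10⁻⁷)(1600)(871)(7.299×10^-5) = 1.278×10^-4 H.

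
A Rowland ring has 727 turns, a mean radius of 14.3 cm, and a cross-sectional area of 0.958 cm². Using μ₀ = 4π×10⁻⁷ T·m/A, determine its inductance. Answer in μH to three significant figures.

L ≈ 70.8 μH

For a thin toroid, L = μ₀N²A/(2πR).
L = (4π×10⁻⁷)(727)²(9.580×10^-5) / (2π×0.143 m) = 7.082×10^-5 H.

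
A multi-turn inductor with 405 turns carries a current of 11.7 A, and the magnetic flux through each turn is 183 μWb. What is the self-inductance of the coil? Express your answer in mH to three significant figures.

L ≈ 6.33 mH

Self-inductance is defined by L = NΦ_B/I (flux linkage over current).
L = (405)(1.830×10^-4 Wb)/(11.7 A) = 6.3346×10^-3 H.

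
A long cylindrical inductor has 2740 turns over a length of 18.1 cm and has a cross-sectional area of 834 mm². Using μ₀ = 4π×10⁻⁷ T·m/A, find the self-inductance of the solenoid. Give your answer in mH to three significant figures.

L ≈ 43.5 mH

A = 834 mm² = 8.340×10^-4 m².
For a long solenoid, L = μ₀N²A/ℓ.
L = (4π×10⁻⁷)(2740)²(8.340×10^-4)/(0.181 m) = 4.347×10^-2 H.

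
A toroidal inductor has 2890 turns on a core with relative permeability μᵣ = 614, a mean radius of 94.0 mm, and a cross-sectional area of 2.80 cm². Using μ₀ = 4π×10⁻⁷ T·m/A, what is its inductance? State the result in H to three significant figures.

For a thin toroid, L = μ₀μᵣN²A/(2πR).
L = (4π×10⁻⁷)(614)(2890)²(2.800×10^-4) / (2π×9.400×10^-2 m) = 3.055 H.

L ≈ 3.06 H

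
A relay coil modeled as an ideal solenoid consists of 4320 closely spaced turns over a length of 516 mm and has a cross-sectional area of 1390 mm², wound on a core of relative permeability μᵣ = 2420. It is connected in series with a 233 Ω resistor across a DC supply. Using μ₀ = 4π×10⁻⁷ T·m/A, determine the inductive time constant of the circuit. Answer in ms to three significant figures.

τ ≈ 656 ms

A = 1390 mm² = 1.390×10^-3 m².
L = μ₀μᵣN²A/ℓ = (4π×10⁻⁷)(2420)(4320)²(1.390×10^-3)/(0.516) = 152.9 H.
τ = L/R = (152.9)/(233) = 0.6561 s.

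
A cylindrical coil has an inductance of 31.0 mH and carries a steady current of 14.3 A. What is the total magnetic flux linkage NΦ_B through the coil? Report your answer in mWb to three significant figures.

From L = NΦ_B/I, the flux linkage is NΦ_B = LI.
NΦ_B = (3.100×10^-2 H)(14.3 A) = 0.4433 Wb.

NΦ_B ≈ 443 mWb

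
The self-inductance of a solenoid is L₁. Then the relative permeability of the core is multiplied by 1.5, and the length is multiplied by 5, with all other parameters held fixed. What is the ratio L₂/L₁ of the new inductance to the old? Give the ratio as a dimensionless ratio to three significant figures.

For a solenoid, L ∝ μᵣN²A/ℓ.
L₂/L₁ = (1.5) × (5)^-1 = 0.300.

L₂/L₁ = 0.300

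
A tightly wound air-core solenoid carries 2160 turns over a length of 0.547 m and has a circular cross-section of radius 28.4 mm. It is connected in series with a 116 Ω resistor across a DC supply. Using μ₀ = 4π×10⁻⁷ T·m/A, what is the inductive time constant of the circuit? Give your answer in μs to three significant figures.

τ ≈ 234 μs

A = πr² = π(2.840×10^-2 m)² = 2.534×10^-3 m².
L = μ₀N²A/ℓ = (4π×10⁻⁷)(2160)²(2.534×10^-3)/(0.547) = 2.716×10^-2 H.
τ = L/R = (2.716×10^-2)/(116) = 2.341×10^-4 s.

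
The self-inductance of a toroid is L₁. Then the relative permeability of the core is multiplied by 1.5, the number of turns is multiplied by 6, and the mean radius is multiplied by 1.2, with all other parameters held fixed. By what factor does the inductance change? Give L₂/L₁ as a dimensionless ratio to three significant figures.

For a toroid, L ∝ μᵣN²A/R.
L₂/L₁ = (1.5) × (6)^2 × (1.2)^-1 = 45.0.

L₂/L₁ = 45.0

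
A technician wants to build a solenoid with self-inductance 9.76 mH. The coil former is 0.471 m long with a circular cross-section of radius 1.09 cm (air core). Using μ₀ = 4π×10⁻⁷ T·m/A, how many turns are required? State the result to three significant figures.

N ≈ 3130 turns

A = πr² = π(1.090×10^-2 m)² = 3.733×10^-4 m².
From L = μ₀N²A/ℓ, N = √(Lℓ / (μ₀A)).
N = √[(9.760×10^-3)(0.471) / ((4π×10⁻⁷)×3.733×10^-4)] = √(9.801×10^6) ≈ 3130.6.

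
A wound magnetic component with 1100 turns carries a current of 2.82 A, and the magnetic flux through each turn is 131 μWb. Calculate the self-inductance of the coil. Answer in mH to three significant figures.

Self-inductance is defined by L = NΦ_B/I (flux linkage over current).
L = (1100)(1.310×10^-4 Wb)/(2.82 A) = 5.110×10^-2 H.

L ≈ 51.1 mH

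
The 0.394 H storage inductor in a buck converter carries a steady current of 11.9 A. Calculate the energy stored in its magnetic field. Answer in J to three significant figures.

Stored magnetic energy: U = ½LI².
U = ½(0.394 H)(11.9 A)² = 27.9 J.

U ≈ 27.9 J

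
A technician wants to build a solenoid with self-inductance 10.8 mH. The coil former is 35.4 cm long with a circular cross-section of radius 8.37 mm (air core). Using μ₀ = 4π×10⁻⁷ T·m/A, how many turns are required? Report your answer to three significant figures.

N ≈ 3720 turns

A = πr² = π(8.370×10^-3 m)² = 2.201×10^-4 m².
From L = μ₀N²A/ℓ, N = √(Lℓ / (μ₀A)).
N = √[(1.080×10^-2)(0.354) / ((4π×10⁻⁷)×2.201×10^-4)] = √(1.382×10^7) ≈ 3718.0.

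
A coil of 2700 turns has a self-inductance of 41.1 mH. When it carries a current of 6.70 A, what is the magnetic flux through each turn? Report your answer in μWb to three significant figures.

Φ_B ≈ 102 μWb

From L = NΦ_B/I, the flux per turn is Φ_B = LI/N.
Φ_B = (4.110×10^-2 H)(6.70 A)/2700 = 1.020×10^-4 Wb.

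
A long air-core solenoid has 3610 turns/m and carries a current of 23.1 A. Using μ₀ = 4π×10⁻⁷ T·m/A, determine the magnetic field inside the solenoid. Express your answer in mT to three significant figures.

B ≈ 105 mT

Inside a long solenoid, B = μ₀nI.
B = (4π×10⁻⁷)(3.610×10^3 m⁻¹)(23.1 A) = 0.1048 T.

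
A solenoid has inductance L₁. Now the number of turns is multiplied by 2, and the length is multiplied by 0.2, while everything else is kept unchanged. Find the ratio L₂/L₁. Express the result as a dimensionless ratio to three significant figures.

L₂/L₁ = 20.0

For a solenoid, L ∝ μᵣN²A/ℓ.
L₂/L₁ = (2)^2 × (0.2)^-1 = 20.0.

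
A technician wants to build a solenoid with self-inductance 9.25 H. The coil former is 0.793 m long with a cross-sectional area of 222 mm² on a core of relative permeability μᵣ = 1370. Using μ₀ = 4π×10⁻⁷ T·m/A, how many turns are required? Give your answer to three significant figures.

A = 222 mm² = 2.220×10^-4 m².
From L = μ₀μᵣN²A/ℓ, N = √(Lℓ / (μ₀μᵣA)).
N = √[(9.25)(0.793) / ((4π×10⁻⁷)(1370)×2.220×10^-4)] = √(1.919×10^7) ≈ 4380.9.

N ≈ 4380 turns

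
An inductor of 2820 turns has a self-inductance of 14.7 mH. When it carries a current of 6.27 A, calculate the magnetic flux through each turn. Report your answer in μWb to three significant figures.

Φ_B ≈ 32.7 μWb

From L = NΦ_B/I, the flux per turn is Φ_B = LI/N.
Φ_B = (1.470×10^-2 H)(6.27 A)/2820 = 3.268×10^-5 Wb.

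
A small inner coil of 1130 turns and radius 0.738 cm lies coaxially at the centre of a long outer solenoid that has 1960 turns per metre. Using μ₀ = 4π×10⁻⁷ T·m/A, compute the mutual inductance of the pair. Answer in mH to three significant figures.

The outer solenoid produces a uniform field B₁ = μ₀n₁I₁ across the inner coil,
so the flux linkage is N₂Φ = N₂B₁A₂ = μ₀n₁N₂A₂·I₁, giving M = μ₀n₁N₂A₂.
A₂ = πr² = π(7.380×10^-3 m)² = 1.711×10^-4 m².
M = (4π×10⁻⁷)(1960)(1130)(1.711×10^-4) = 4.762×10^-4 H.

M ≈ 0.476 mH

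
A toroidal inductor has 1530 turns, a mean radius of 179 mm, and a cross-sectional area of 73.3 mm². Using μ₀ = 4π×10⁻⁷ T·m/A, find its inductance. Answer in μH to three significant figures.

For a thin toroid, L = μ₀N²A/(2πR).
L = (4π×10⁻⁷)(1530)²(7.330×10^-5) / (2π×0.179 m) = 1.917×10^-4 H.

L ≈ 192 μH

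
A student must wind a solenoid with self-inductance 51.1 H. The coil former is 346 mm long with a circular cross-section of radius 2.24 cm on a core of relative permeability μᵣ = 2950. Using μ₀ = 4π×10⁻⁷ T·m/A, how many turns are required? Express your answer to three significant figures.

A = πr² = π(2.240×10^-2 m)² = 1.576×10^-3 m².
From L = μ₀μᵣN²A/ℓ, N = √(Lℓ / (μ₀μᵣA)).
N = √[(51.1)(0.346) / ((4π×10⁻⁷)(2950)×1.576×10^-3)] = √(3.026×10^6) ≈ 1739.4.

N ≈ 1740 turns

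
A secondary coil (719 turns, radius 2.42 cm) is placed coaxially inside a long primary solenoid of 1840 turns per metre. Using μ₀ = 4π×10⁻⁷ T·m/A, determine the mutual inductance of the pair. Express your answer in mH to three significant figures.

The outer solenoid produces a uniform field B₁ = μ₀n₁I₁ across the inner coil,
so the flux linkage is N₂Φ = N₂B₁A₂ = μ₀n₁N₂A₂·I₁, giving M = μ₀n₁N₂A₂.
A₂ = πr² = π(2.420×10^-2 m)² = 1.840×10^-3 m².
M = (4π×10⁻⁷)(1840)(719)(1.840×10^-3) = 3.059×10^-3 H.

M ≈ 3.06 mH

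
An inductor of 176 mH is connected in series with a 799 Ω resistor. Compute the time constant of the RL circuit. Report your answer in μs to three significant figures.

τ = L/R = (0.176 H)/(799 Ω) = 2.203×10^-4 s.

τ ≈ 220 μs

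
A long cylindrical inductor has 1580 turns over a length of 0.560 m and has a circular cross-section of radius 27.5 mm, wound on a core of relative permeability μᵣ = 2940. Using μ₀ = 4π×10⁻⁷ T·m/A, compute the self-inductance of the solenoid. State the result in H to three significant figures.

L ≈ 39.1 H

A = πr² = π(2.750×10^-2 m)² = 2.376×10^-3 m².
For a long solenoid, L = μ₀μᵣN²A/ℓ.
L = (4π×10⁻⁷)(2940)(1580)²(2.376×10^-3)/(0.56 m) = 39.13 H.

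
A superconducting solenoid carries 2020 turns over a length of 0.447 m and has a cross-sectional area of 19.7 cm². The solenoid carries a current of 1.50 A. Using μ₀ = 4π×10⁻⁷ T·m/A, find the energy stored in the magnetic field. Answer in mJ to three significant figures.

A = 19.7 cm² = 1.970×10^-3 m².
L = μ₀N²A/ℓ = (4π×10⁻⁷)(2020)²(1.970×10^-3)/(0.447) = 2.260×10^-2 H.
U = ½LI² = ½(2.260×10^-2)(1.50)² = 2.542×10^-2 J.

U ≈ 25.4 mJ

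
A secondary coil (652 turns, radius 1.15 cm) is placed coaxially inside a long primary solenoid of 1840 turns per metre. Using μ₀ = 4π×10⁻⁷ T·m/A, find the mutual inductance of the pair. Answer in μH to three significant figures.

The outer solenoid produces a uniform field B₁ = μ₀n₁I₁ across the inner coil,
so the flux linkage is N₂Φ = N₂B₁A₂ = μ₀n₁N₂A₂·I₁, giving M = μ₀n₁N₂A₂.
A₂ = πr² = π(1.150×10^-2 m)² = 4.1548×10^-4 m².
M = (4π×10⁻⁷)(1840)(652)(4.1548×10^-4) = 6.264×10^-4 H.

M ≈ 626 μH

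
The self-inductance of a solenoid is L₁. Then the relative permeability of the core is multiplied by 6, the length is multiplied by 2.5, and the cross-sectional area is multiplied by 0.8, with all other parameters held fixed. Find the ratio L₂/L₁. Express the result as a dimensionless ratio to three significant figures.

For a solenoid, L ∝ μᵣN²A/ℓ.
L₂/L₁ = (6) × (2.5)^-1 × (0.8) = 1.92.

L₂/L₁ = 1.92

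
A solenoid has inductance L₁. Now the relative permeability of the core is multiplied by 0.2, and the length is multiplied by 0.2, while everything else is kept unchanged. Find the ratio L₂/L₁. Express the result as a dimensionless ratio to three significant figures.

L₂/L₁ = 1.00

For a solenoid, L ∝ μᵣN²A/ℓ.
L₂/L₁ = (0.2) × (0.2)^-1 = 1.00.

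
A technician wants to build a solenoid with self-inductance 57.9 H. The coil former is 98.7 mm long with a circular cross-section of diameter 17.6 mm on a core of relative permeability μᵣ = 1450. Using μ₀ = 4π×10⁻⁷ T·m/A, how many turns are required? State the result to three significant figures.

A = π(d/2)² = π(8.800×10^-3 m)² = 2.433×10^-4 m².
From L = μ₀μᵣN²A/ℓ, N = √(Lℓ / (μ₀μᵣA)).
N = √[(57.9)(9.870×10^-2) / ((4π×10⁻⁷)(1450)×2.433×10^-4)] = √(1.289×10^7) ≈ 3590.5.

N ≈ 3590 turns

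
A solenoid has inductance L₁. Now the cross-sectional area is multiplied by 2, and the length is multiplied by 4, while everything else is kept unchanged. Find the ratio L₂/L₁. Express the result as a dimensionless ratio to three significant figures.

L₂/L₁ = 0.500

For a solenoid, L ∝ μᵣN²A/ℓ.
L₂/L₁ = (2) × (4)^-1 = 0.500.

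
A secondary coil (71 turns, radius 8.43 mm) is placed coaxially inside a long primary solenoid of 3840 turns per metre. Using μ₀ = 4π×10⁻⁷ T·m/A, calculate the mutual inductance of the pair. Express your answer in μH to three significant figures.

The outer solenoid produces a uniform field B₁ = μ₀n₁I₁ across the inner coil,
so the flux linkage is N₂Φ = N₂B₁A₂ = μ₀n₁N₂A₂·I₁, giving M = μ₀n₁N₂A₂.
A₂ = πr² = π(8.430×10^-3 m)² = 2.233×10^-4 m².
M = (4π×10⁻⁷)(3840)(71)(2.233×10^-4) = 7.649×10^-5 H.

M ≈ 76.5 μH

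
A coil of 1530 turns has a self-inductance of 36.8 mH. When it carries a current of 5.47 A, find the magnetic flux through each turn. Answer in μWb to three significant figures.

Φ_B ≈ 132 μWb

From L = NΦ_B/I, the flux per turn is Φ_B = LI/N.
Φ_B = (3.680×10^-2 H)(5.47 A)/1530 = 1.316×10^-4 Wb.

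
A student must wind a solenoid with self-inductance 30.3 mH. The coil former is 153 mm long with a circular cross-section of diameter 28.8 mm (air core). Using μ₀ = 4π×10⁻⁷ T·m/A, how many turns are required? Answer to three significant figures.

A = π(d/2)² = π(1.440×10^-2 m)² = 6.514×10^-4 m².
From L = μ₀N²A/ℓ, N = √(Lℓ / (μ₀A)).
N = √[(3.030×10^-2)(0.153) / ((4π×10⁻⁷)×6.514×10^-4)] = √(5.663×10^6) ≈ 2379.7.

N ≈ 2380 turns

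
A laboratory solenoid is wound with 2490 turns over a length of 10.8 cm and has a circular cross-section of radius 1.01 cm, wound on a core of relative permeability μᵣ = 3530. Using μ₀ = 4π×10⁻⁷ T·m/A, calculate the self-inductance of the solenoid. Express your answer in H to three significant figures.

L ≈ 81.6 H

A = πr² = π(1.010×10^-2 m)² = 3.2047×10^-4 m².
For a long solenoid, L = μ₀μᵣN²A/ℓ.
L = (4π×10⁻⁷)(3530)(2490)²(3.2047×10^-4)/(0.108 m) = 81.61 H.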